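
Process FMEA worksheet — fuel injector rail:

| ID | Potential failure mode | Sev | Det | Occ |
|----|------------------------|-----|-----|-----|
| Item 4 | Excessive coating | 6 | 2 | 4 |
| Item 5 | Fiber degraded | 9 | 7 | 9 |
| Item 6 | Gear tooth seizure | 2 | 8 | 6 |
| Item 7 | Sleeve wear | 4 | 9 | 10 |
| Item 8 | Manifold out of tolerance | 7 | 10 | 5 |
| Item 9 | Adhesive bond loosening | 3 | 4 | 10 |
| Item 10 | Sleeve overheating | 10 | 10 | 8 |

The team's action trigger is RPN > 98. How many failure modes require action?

5

RPN = Severity × Occurrence × Detection:
  Item 4: 6 × 4 × 2 = 48
  Item 5: 9 × 9 × 7 = 567
  Item 6: 2 × 6 × 8 = 96
  Item 7: 4 × 10 × 9 = 360
  Item 8: 7 × 5 × 10 = 350
  Item 9: 3 × 10 × 4 = 120
  Item 10: 10 × 8 × 10 = 800
Modes with RPN > 98: Item 5 (567), Item 7 (360), Item 8 (350), Item 9 (120), Item 10 (800) → 5.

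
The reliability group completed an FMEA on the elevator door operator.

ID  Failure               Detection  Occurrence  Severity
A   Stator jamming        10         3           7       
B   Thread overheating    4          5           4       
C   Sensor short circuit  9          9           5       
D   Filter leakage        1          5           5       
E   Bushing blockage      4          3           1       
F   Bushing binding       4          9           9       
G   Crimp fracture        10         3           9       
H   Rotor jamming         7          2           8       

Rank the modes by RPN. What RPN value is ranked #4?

RPN = Severity × Occurrence × Detection:
  A: 7 × 3 × 10 = 210
  B: 4 × 5 × 4 = 80
  C: 5 × 9 × 9 = 405
  D: 5 × 5 × 1 = 25
  E: 1 × 3 × 4 = 12
  F: 9 × 9 × 4 = 324
  G: 9 × 3 × 10 = 270
  H: 8 × 2 × 7 = 112
Sorted descending: 405, 324, 270, 210, 112, 80, 25, 12.
The fourth-highest RPN is 210 (A).

210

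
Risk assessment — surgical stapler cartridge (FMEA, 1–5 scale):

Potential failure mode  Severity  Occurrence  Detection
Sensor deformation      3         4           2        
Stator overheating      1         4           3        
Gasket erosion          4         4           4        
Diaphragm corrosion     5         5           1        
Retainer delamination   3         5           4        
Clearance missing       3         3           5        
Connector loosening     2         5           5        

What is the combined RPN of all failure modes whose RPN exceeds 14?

268

RPN = Severity × Occurrence × Detection:
  Sensor deformation: 3 × 4 × 2 = 24
  Stator overheating: 1 × 4 × 3 = 12
  Gasket erosion: 4 × 4 × 4 = 64
  Diaphragm corrosion: 5 × 5 × 1 = 25
  Retainer delamination: 3 × 5 × 4 = 60
  Clearance missing: 3 × 3 × 5 = 45
  Connector loosening: 2 × 5 × 5 = 50
RPN > 14: Sensor deformation (24), Gasket erosion (64), Diaphragm corrosion (25), Retainer delamination (60), Clearance missing (45), Connector loosening (50).
Sum: 24 + 64 + 25 + 60 + 45 + 50 = 268.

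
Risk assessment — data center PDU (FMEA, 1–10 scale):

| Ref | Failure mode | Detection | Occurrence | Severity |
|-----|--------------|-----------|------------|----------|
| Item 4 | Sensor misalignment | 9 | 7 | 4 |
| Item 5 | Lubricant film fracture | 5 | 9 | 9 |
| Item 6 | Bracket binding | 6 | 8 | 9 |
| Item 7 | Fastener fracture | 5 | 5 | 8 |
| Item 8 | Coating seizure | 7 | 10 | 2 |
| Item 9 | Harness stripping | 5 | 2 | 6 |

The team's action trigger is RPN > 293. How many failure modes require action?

2

RPN = Severity × Occurrence × Detection:
  Item 4: 4 × 7 × 9 = 252
  Item 5: 9 × 9 × 5 = 405
  Item 6: 9 × 8 × 6 = 432
  Item 7: 8 × 5 × 5 = 200
  Item 8: 2 × 10 × 7 = 140
  Item 9: 6 × 2 × 5 = 60
Modes with RPN > 293: Item 5 (405), Item 6 (432) → 2.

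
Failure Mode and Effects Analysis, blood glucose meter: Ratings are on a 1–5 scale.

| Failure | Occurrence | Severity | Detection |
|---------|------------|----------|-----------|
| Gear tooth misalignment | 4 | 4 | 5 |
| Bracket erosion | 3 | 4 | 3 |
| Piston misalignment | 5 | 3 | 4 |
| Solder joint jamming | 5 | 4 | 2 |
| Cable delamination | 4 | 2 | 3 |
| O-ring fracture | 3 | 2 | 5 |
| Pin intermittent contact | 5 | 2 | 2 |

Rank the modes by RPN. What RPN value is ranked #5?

30

RPN = Severity × Occurrence × Detection:
  Gear tooth misalignment: 4 × 4 × 5 = 80
  Bracket erosion: 4 × 3 × 3 = 36
  Piston misalignment: 3 × 5 × 4 = 60
  Solder joint jamming: 4 × 5 × 2 = 40
  Cable delamination: 2 × 4 × 3 = 24
  O-ring fracture: 2 × 3 × 5 = 30
  Pin intermittent contact: 2 × 5 × 2 = 20
Sorted descending: 80, 60, 40, 36, 30, 24, 20.
The fifth-highest RPN is 30 (O-ring fracture).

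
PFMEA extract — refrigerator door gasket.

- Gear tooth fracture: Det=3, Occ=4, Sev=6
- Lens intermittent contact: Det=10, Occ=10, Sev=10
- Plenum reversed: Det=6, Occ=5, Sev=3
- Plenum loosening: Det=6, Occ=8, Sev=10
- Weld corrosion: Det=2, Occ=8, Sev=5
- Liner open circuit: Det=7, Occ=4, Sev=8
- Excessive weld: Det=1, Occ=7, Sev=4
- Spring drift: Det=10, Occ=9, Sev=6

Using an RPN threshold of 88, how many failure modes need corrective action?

RPN = Severity × Occurrence × Detection:
  Gear tooth fracture: 6 × 4 × 3 = 72
  Lens intermittent contact: 10 × 10 × 10 = 1000
  Plenum reversed: 3 × 5 × 6 = 90
  Plenum loosening: 10 × 8 × 6 = 480
  Weld corrosion: 5 × 8 × 2 = 80
  Liner open circuit: 8 × 4 × 7 = 224
  Excessive weld: 4 × 7 × 1 = 28
  Spring drift: 6 × 9 × 10 = 540
Modes with RPN ≥ 88: Lens intermittent contact (1000), Plenum reversed (90), Plenum loosening (480), Liner open circuit (224), Spring drift (540) → 5.

5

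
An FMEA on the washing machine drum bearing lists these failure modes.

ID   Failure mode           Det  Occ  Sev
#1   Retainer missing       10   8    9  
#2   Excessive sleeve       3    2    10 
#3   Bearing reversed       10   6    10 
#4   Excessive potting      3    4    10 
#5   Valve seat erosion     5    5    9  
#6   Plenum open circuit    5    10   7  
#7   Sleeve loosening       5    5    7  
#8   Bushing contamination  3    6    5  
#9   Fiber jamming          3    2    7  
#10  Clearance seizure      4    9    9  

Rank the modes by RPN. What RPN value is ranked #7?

120

RPN = Severity × Occurrence × Detection:
  #1: 9 × 8 × 10 = 720
  #2: 10 × 2 × 3 = 60
  #3: 10 × 6 × 10 = 600
  #4: 10 × 4 × 3 = 120
  #5: 9 × 5 × 5 = 225
  #6: 7 × 10 × 5 = 350
  #7: 7 × 5 × 5 = 175
  #8: 5 × 6 × 3 = 90
  #9: 7 × 2 × 3 = 42
  #10: 9 × 9 × 4 = 324
Sorted descending: 720, 600, 350, 324, 225, 175, 120, 90, 60, 42.
The seventh-highest RPN is 120 (#4).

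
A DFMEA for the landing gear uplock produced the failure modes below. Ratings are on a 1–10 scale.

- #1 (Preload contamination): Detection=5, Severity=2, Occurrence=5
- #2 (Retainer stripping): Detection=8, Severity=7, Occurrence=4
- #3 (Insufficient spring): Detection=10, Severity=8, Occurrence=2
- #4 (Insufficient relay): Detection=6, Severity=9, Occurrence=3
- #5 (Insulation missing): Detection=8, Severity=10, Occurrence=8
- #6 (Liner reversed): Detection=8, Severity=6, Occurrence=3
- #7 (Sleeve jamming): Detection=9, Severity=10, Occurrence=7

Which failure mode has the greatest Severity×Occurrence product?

Criticality = Severity × Occurrence:
  #1: 2 × 5 = 10
  #2: 7 × 4 = 28
  #3: 8 × 2 = 16
  #4: 9 × 3 = 27
  #5: 10 × 8 = 80
  #6: 6 × 3 = 18
  #7: 10 × 7 = 70
Highest criticality is 80 → #5.

#5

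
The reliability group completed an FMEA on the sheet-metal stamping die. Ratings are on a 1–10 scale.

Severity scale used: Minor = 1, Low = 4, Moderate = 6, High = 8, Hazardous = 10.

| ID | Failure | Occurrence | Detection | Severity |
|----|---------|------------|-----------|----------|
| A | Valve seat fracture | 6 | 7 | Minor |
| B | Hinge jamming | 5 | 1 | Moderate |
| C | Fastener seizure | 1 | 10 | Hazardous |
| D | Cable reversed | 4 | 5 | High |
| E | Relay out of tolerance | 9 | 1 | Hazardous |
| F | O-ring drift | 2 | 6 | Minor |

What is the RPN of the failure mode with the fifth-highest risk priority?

RPN = Severity × Occurrence × Detection:
  A: 1 × 6 × 7 = 42
  B: 6 × 5 × 1 = 30
  C: 10 × 1 × 10 = 100
  D: 8 × 4 × 5 = 160
  E: 10 × 9 × 1 = 90
  F: 1 × 2 × 6 = 12
Sorted descending: 160, 100, 90, 42, 30, 12.
The fifth-highest RPN is 30 (B).

30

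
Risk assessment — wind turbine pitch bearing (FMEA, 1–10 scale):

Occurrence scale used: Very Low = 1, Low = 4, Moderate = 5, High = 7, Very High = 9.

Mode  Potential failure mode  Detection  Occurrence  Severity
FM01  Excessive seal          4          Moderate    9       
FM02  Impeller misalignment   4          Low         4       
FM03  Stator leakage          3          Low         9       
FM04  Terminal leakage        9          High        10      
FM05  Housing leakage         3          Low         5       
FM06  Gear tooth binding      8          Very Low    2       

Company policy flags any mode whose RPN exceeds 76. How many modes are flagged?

RPN = Severity × Occurrence × Detection:
  FM01: 9 × 5 × 4 = 180
  FM02: 4 × 4 × 4 = 64
  FM03: 9 × 4 × 3 = 108
  FM04: 10 × 7 × 9 = 630
  FM05: 5 × 4 × 3 = 60
  FM06: 2 × 1 × 8 = 16
Modes with RPN > 76: FM01 (180), FM03 (108), FM04 (630) → 3.

3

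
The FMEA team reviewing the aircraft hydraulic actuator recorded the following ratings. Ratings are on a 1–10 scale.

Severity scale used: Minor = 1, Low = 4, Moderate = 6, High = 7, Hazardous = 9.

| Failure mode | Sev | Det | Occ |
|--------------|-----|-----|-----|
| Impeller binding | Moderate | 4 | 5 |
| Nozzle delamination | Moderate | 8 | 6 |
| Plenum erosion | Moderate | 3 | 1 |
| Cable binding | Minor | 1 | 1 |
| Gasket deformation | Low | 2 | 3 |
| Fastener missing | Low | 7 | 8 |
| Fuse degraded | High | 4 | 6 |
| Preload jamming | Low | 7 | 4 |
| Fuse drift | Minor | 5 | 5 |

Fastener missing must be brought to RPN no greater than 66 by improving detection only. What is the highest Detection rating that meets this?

2

Fastener missing: S=4, O=8, D=7 → current RPN = 224.
Fixed product = 32. Need 32 × D ≤ 66, so D ≤ 66/32 = 2.06.
Maximum integer Detection rating = 2 (gives RPN 64; D=3 would give 96 > 66).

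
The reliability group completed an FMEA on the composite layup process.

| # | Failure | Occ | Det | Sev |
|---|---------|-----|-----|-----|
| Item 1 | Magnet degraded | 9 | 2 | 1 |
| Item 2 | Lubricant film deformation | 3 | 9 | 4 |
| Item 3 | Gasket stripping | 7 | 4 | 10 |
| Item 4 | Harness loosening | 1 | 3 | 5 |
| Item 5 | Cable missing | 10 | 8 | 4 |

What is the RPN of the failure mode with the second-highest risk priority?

RPN = Severity × Occurrence × Detection:
  Item 1: 1 × 9 × 2 = 18
  Item 2: 4 × 3 × 9 = 108
  Item 3: 10 × 7 × 4 = 280
  Item 4: 5 × 1 × 3 = 15
  Item 5: 4 × 10 × 8 = 320
Sorted descending: 320, 280, 108, 18, 15.
The second-highest RPN is 280 (Item 3).

280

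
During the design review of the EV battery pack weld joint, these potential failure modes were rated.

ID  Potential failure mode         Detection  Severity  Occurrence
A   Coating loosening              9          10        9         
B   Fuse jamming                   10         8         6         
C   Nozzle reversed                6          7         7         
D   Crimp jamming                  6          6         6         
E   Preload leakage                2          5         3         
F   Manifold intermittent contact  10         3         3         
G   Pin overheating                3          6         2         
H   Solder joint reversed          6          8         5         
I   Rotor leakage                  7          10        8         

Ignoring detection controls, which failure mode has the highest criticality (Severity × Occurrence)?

A

Criticality = Severity × Occurrence:
  A: 10 × 9 = 90
  B: 8 × 6 = 48
  C: 7 × 7 = 49
  D: 6 × 6 = 36
  E: 5 × 3 = 15
  F: 3 × 3 = 9
  G: 6 × 2 = 12
  H: 8 × 5 = 40
  I: 10 × 8 = 80
Highest criticality is 90 → A.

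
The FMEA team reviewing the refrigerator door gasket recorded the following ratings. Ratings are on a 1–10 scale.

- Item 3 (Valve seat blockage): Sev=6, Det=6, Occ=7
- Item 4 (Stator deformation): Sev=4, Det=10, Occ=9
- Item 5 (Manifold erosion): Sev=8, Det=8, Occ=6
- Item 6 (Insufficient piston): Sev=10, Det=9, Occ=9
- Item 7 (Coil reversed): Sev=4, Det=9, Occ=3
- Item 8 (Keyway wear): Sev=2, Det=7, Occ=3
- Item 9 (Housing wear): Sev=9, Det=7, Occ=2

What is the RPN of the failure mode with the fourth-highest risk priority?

RPN = Severity × Occurrence × Detection:
  Item 3: 6 × 7 × 6 = 252
  Item 4: 4 × 9 × 10 = 360
  Item 5: 8 × 6 × 8 = 384
  Item 6: 10 × 9 × 9 = 810
  Item 7: 4 × 3 × 9 = 108
  Item 8: 2 × 3 × 7 = 42
  Item 9: 9 × 2 × 7 = 126
Sorted descending: 810, 384, 360, 252, 126, 108, 42.
The fourth-highest RPN is 252 (Item 3).

252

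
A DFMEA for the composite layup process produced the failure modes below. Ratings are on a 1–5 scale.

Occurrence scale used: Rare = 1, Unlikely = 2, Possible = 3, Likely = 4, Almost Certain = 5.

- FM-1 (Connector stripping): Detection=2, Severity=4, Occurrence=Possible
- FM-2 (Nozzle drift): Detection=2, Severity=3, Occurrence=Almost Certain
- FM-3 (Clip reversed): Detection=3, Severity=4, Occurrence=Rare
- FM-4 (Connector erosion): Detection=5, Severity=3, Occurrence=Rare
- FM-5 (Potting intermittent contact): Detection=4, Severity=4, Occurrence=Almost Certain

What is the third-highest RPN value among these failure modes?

RPN = Severity × Occurrence × Detection:
  FM-1: 4 × 3 × 2 = 24
  FM-2: 3 × 5 × 2 = 30
  FM-3: 4 × 1 × 3 = 12
  FM-4: 3 × 1 × 5 = 15
  FM-5: 4 × 5 × 4 = 80
Sorted descending: 80, 30, 24, 15, 12.
The third-highest RPN is 24 (FM-1).

24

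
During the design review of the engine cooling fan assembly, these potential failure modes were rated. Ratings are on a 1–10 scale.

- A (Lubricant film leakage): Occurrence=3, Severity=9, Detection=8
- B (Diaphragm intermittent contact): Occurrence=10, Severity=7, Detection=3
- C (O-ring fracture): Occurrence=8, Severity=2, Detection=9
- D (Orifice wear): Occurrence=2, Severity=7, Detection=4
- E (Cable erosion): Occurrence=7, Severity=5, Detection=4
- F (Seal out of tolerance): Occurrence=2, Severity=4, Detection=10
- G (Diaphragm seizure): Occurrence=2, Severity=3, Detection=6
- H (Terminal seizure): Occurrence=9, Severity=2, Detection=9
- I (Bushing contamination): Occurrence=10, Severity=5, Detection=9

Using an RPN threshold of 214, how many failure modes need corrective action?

2

RPN = Severity × Occurrence × Detection:
  A: 9 × 3 × 8 = 216
  B: 7 × 10 × 3 = 210
  C: 2 × 8 × 9 = 144
  D: 7 × 2 × 4 = 56
  E: 5 × 7 × 4 = 140
  F: 4 × 2 × 10 = 80
  G: 3 × 2 × 6 = 36
  H: 2 × 9 × 9 = 162
  I: 5 × 10 × 9 = 450
Modes with RPN ≥ 214: A (216), I (450) → 2.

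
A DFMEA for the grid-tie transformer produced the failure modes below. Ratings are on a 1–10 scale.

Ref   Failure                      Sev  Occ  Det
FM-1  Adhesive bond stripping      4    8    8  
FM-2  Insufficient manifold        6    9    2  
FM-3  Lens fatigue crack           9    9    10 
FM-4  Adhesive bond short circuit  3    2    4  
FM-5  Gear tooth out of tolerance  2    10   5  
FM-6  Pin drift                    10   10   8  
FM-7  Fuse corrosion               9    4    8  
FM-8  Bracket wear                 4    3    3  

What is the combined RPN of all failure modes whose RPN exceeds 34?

RPN = Severity × Occurrence × Detection:
  FM-1: 4 × 8 × 8 = 256
  FM-2: 6 × 9 × 2 = 108
  FM-3: 9 × 9 × 10 = 810
  FM-4: 3 × 2 × 4 = 24
  FM-5: 2 × 10 × 5 = 100
  FM-6: 10 × 10 × 8 = 800
  FM-7: 9 × 4 × 8 = 288
  FM-8: 4 × 3 × 3 = 36
RPN > 34: FM-1 (256), FM-2 (108), FM-3 (810), FM-5 (100), FM-6 (800), FM-7 (288), FM-8 (36).
Sum: 256 + 108 + 810 + 100 + 800 + 288 + 36 = 2398.

2398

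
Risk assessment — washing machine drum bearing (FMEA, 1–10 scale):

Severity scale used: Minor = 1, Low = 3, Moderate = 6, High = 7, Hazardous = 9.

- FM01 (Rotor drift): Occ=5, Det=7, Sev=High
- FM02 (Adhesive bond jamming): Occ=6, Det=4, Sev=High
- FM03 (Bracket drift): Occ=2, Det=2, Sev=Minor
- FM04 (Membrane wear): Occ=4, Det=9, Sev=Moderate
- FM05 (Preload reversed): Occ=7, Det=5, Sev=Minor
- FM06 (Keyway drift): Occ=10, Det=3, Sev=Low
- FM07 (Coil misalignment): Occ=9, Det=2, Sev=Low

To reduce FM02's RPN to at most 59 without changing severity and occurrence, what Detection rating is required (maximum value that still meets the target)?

FM02: S=7, O=6, D=4 → current RPN = 168.
Fixed product = 42. Need 42 × D ≤ 59, so D ≤ 59/42 = 1.40.
Maximum integer Detection rating = 1 (gives RPN 42; D=2 would give 84 > 59).

1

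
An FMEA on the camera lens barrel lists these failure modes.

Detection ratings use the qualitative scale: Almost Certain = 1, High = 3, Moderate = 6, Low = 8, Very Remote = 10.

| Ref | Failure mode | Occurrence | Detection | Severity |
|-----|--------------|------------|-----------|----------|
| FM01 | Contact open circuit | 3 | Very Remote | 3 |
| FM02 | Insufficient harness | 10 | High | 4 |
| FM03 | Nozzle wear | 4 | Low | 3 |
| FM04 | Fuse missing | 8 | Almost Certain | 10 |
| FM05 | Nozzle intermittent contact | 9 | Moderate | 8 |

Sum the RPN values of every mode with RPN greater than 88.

RPN = Severity × Occurrence × Detection:
  FM01: 3 × 3 × 10 = 90
  FM02: 4 × 10 × 3 = 120
  FM03: 3 × 4 × 8 = 96
  FM04: 10 × 8 × 1 = 80
  FM05: 8 × 9 × 6 = 432
RPN > 88: FM01 (90), FM02 (120), FM03 (96), FM05 (432).
Sum: 90 + 120 + 96 + 432 = 738.

738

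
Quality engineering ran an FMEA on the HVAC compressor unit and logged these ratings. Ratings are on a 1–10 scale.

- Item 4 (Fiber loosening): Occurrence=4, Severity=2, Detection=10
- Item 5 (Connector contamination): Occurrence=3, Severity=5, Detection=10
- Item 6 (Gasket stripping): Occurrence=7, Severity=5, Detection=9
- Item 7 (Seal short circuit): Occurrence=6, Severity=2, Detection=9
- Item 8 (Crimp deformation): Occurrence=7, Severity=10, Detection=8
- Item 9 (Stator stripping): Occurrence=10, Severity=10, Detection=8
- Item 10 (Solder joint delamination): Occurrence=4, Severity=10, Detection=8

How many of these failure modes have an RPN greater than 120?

RPN = Severity × Occurrence × Detection:
  Item 4: 2 × 4 × 10 = 80
  Item 5: 5 × 3 × 10 = 150
  Item 6: 5 × 7 × 9 = 315
  Item 7: 2 × 6 × 9 = 108
  Item 8: 10 × 7 × 8 = 560
  Item 9: 10 × 10 × 8 = 800
  Item 10: 10 × 4 × 8 = 320
Modes with RPN > 120: Item 5 (150), Item 6 (315), Item 8 (560), Item 9 (800), Item 10 (320) → 5.

5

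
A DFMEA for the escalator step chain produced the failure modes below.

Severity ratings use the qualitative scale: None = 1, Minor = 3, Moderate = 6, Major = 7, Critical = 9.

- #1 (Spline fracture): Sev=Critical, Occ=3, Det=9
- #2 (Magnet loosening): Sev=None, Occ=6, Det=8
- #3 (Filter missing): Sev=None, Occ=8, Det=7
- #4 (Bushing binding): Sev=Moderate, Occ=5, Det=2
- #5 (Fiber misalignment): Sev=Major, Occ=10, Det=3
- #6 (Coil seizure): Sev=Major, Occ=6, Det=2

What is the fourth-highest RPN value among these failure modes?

60

RPN = Severity × Occurrence × Detection:
  #1: 9 × 3 × 9 = 243
  #2: 1 × 6 × 8 = 48
  #3: 1 × 8 × 7 = 56
  #4: 6 × 5 × 2 = 60
  #5: 7 × 10 × 3 = 210
  #6: 7 × 6 × 2 = 84
Sorted descending: 243, 210, 84, 60, 56, 48.
The fourth-highest RPN is 60 (#4).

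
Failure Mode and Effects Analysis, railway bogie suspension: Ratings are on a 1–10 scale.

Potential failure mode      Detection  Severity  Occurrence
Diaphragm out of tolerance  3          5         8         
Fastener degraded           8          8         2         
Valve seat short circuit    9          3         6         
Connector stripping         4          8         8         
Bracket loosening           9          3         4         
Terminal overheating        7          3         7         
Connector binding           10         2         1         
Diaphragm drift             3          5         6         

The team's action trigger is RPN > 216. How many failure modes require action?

1

RPN = Severity × Occurrence × Detection:
  Diaphragm out of tolerance: 5 × 8 × 3 = 120
  Fastener degraded: 8 × 2 × 8 = 128
  Valve seat short circuit: 3 × 6 × 9 = 162
  Connector stripping: 8 × 8 × 4 = 256
  Bracket loosening: 3 × 4 × 9 = 108
  Terminal overheating: 3 × 7 × 7 = 147
  Connector binding: 2 × 1 × 10 = 20
  Diaphragm drift: 5 × 6 × 3 = 90
Modes with RPN > 216: Connector stripping (256) → 1.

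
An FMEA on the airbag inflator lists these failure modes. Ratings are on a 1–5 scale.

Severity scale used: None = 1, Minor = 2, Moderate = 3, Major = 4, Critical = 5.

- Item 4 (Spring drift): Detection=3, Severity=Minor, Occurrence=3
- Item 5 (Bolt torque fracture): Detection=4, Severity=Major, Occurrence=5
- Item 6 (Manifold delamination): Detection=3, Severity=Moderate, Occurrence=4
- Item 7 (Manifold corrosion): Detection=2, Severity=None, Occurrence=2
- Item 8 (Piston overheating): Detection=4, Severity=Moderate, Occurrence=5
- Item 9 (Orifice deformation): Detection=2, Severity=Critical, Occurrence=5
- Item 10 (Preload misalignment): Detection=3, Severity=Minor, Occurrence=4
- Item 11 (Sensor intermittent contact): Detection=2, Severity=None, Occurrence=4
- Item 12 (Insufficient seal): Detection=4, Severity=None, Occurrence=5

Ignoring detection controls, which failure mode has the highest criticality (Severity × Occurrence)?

Item 9

Criticality = Severity × Occurrence:
  Item 4: 2 × 3 = 6
  Item 5: 4 × 5 = 20
  Item 6: 3 × 4 = 12
  Item 7: 1 × 2 = 2
  Item 8: 3 × 5 = 15
  Item 9: 5 × 5 = 25
  Item 10: 2 × 4 = 8
  Item 11: 1 × 4 = 4
  Item 12: 1 × 5 = 5
Highest criticality is 25 → Item 9.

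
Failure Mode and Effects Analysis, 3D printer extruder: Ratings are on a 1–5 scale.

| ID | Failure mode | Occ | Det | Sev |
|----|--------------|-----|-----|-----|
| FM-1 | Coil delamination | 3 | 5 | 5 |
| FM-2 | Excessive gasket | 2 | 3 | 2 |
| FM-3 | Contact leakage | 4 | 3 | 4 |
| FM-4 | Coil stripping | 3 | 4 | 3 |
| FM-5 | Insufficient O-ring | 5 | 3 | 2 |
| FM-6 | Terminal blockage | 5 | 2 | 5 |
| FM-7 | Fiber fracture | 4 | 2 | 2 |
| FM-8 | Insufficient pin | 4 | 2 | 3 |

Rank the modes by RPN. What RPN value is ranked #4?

RPN = Severity × Occurrence × Detection:
  FM-1: 5 × 3 × 5 = 75
  FM-2: 2 × 2 × 3 = 12
  FM-3: 4 × 4 × 3 = 48
  FM-4: 3 × 3 × 4 = 36
  FM-5: 2 × 5 × 3 = 30
  FM-6: 5 × 5 × 2 = 50
  FM-7: 2 × 4 × 2 = 16
  FM-8: 3 × 4 × 2 = 24
Sorted descending: 75, 50, 48, 36, 30, 24, 16, 12.
The fourth-highest RPN is 36 (FM-4).

36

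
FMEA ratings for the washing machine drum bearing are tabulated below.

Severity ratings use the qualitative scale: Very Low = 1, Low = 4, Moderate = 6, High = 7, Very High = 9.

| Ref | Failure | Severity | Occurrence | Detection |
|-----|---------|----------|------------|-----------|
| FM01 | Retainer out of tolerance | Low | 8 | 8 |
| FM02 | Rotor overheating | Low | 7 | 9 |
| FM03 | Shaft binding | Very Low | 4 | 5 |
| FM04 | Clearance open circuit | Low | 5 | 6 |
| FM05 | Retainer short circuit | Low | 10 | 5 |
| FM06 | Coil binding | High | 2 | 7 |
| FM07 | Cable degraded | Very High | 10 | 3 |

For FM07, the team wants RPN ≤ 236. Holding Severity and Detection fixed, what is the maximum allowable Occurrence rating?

FM07: S=9, O=10, D=3 → current RPN = 270.
Fixed product = 27. Need 27 × O ≤ 236, so O ≤ 236/27 = 8.74.
Maximum integer Occurrence rating = 8 (gives RPN 216; O=9 would give 243 > 236).

8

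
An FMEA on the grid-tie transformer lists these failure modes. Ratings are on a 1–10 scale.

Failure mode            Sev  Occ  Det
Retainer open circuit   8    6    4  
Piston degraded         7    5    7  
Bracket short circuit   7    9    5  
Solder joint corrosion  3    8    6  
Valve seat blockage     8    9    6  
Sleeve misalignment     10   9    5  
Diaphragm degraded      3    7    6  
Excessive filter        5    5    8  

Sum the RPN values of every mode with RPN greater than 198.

1642

RPN = Severity × Occurrence × Detection:
  Retainer open circuit: 8 × 6 × 4 = 192
  Piston degraded: 7 × 5 × 7 = 245
  Bracket short circuit: 7 × 9 × 5 = 315
  Solder joint corrosion: 3 × 8 × 6 = 144
  Valve seat blockage: 8 × 9 × 6 = 432
  Sleeve misalignment: 10 × 9 × 5 = 450
  Diaphragm degraded: 3 × 7 × 6 = 126
  Excessive filter: 5 × 5 × 8 = 200
RPN > 198: Piston degraded (245), Bracket short circuit (315), Valve seat blockage (432), Sleeve misalignment (450), Excessive filter (200).
Sum: 245 + 315 + 432 + 450 + 200 = 1642.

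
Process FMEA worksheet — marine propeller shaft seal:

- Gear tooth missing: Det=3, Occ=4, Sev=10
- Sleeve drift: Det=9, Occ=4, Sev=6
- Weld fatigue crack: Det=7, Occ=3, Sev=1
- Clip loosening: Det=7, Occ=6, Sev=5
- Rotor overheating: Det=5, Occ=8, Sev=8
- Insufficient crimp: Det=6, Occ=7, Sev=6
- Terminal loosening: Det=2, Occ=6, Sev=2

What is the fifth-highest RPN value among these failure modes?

RPN = Severity × Occurrence × Detection:
  Gear tooth missing: 10 × 4 × 3 = 120
  Sleeve drift: 6 × 4 × 9 = 216
  Weld fatigue crack: 1 × 3 × 7 = 21
  Clip loosening: 5 × 6 × 7 = 210
  Rotor overheating: 8 × 8 × 5 = 320
  Insufficient crimp: 6 × 7 × 6 = 252
  Terminal loosening: 2 × 6 × 2 = 24
Sorted descending: 320, 252, 216, 210, 120, 24, 21.
The fifth-highest RPN is 120 (Gear tooth missing).

120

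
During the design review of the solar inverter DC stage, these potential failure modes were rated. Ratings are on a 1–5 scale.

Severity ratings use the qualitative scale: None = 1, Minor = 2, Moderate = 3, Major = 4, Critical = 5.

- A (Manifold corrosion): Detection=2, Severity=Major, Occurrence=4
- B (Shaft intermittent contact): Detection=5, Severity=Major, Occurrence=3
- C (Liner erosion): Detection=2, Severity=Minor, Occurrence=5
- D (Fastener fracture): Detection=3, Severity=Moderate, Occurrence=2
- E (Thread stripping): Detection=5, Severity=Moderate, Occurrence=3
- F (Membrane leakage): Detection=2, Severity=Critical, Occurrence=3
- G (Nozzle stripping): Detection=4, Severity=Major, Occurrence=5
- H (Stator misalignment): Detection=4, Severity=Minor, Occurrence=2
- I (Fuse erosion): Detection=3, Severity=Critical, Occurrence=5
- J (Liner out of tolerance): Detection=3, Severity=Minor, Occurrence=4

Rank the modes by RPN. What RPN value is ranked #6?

30

RPN = Severity × Occurrence × Detection:
  A: 4 × 4 × 2 = 32
  B: 4 × 3 × 5 = 60
  C: 2 × 5 × 2 = 20
  D: 3 × 2 × 3 = 18
  E: 3 × 3 × 5 = 45
  F: 5 × 3 × 2 = 30
  G: 4 × 5 × 4 = 80
  H: 2 × 2 × 4 = 16
  I: 5 × 5 × 3 = 75
  J: 2 × 4 × 3 = 24
Sorted descending: 80, 75, 60, 45, 32, 30, 24, 20, 18, 16.
The sixth-highest RPN is 30 (F).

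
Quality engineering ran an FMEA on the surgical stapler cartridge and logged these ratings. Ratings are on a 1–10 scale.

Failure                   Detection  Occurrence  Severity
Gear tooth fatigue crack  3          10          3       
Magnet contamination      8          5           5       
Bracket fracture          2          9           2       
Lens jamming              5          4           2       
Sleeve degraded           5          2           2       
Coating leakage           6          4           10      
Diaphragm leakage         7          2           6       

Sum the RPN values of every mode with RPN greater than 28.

690

RPN = Severity × Occurrence × Detection:
  Gear tooth fatigue crack: 3 × 10 × 3 = 90
  Magnet contamination: 5 × 5 × 8 = 200
  Bracket fracture: 2 × 9 × 2 = 36
  Lens jamming: 2 × 4 × 5 = 40
  Sleeve degraded: 2 × 2 × 5 = 20
  Coating leakage: 10 × 4 × 6 = 240
  Diaphragm leakage: 6 × 2 × 7 = 84
RPN > 28: Gear tooth fatigue crack (90), Magnet contamination (200), Bracket fracture (36), Lens jamming (40), Coating leakage (240), Diaphragm leakage (84).
Sum: 90 + 200 + 36 + 40 + 240 + 84 = 690.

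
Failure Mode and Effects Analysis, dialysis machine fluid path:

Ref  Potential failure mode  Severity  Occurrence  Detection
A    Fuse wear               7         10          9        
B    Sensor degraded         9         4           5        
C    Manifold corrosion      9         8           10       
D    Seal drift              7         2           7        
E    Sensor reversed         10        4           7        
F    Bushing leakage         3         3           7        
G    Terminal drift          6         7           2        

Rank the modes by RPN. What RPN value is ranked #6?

RPN = Severity × Occurrence × Detection:
  A: 7 × 10 × 9 = 630
  B: 9 × 4 × 5 = 180
  C: 9 × 8 × 10 = 720
  D: 7 × 2 × 7 = 98
  E: 10 × 4 × 7 = 280
  F: 3 × 3 × 7 = 63
  G: 6 × 7 × 2 = 84
Sorted descending: 720, 630, 280, 180, 98, 84, 63.
The sixth-highest RPN is 84 (G).

84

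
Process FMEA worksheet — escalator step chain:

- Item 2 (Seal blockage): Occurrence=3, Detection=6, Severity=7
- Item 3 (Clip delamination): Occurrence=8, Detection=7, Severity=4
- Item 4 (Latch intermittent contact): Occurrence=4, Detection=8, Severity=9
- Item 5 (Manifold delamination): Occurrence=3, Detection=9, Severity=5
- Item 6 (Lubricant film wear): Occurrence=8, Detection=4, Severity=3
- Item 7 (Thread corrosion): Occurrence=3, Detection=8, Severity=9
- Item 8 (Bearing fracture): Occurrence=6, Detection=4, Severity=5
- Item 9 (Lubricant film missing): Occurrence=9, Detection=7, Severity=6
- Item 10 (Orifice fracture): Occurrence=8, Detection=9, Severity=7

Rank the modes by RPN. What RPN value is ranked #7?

RPN = Severity × Occurrence × Detection:
  Item 2: 7 × 3 × 6 = 126
  Item 3: 4 × 8 × 7 = 224
  Item 4: 9 × 4 × 8 = 288
  Item 5: 5 × 3 × 9 = 135
  Item 6: 3 × 8 × 4 = 96
  Item 7: 9 × 3 × 8 = 216
  Item 8: 5 × 6 × 4 = 120
  Item 9: 6 × 9 × 7 = 378
  Item 10: 7 × 8 × 9 = 504
Sorted descending: 504, 378, 288, 224, 216, 135, 126, 120, 96.
The seventh-highest RPN is 126 (Item 2).

126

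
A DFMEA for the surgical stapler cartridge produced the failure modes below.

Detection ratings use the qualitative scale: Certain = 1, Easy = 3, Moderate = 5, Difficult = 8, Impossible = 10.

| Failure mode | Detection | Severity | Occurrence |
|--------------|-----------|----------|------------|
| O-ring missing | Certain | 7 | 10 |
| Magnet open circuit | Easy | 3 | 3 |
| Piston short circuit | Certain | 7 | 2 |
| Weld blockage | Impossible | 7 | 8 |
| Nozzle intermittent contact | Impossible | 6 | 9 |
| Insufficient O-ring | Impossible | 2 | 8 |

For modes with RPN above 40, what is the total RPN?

RPN = Severity × Occurrence × Detection:
  O-ring missing: 7 × 10 × 1 = 70
  Magnet open circuit: 3 × 3 × 3 = 27
  Piston short circuit: 7 × 2 × 1 = 14
  Weld blockage: 7 × 8 × 10 = 560
  Nozzle intermittent contact: 6 × 9 × 10 = 540
  Insufficient O-ring: 2 × 8 × 10 = 160
RPN > 40: O-ring missing (70), Weld blockage (560), Nozzle intermittent contact (540), Insufficient O-ring (160).
Sum: 70 + 560 + 540 + 160 = 1330.

1330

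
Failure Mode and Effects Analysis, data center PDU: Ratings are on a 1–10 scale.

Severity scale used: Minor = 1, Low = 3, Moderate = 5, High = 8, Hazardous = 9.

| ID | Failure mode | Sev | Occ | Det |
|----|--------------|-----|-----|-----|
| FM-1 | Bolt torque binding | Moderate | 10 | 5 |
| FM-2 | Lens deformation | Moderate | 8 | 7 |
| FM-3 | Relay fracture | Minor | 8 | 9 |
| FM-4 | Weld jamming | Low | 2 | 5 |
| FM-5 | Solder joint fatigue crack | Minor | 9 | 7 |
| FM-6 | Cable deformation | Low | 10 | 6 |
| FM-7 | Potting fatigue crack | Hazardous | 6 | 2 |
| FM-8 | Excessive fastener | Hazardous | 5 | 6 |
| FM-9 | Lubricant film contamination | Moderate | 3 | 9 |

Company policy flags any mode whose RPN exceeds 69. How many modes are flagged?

RPN = Severity × Occurrence × Detection:
  FM-1: 5 × 10 × 5 = 250
  FM-2: 5 × 8 × 7 = 280
  FM-3: 1 × 8 × 9 = 72
  FM-4: 3 × 2 × 5 = 30
  FM-5: 1 × 9 × 7 = 63
  FM-6: 3 × 10 × 6 = 180
  FM-7: 9 × 6 × 2 = 108
  FM-8: 9 × 5 × 6 = 270
  FM-9: 5 × 3 × 9 = 135
Modes with RPN > 69: FM-1 (250), FM-2 (280), FM-3 (72), FM-6 (180), FM-7 (108), FM-8 (270), FM-9 (135) → 7.

7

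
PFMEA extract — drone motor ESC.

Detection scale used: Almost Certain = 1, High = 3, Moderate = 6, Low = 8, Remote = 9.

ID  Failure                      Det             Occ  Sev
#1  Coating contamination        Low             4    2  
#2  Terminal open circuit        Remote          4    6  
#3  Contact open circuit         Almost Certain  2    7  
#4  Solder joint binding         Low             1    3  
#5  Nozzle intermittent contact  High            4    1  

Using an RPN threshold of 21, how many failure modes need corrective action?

RPN = Severity × Occurrence × Detection:
  #1: 2 × 4 × 8 = 64
  #2: 6 × 4 × 9 = 216
  #3: 7 × 2 × 1 = 14
  #4: 3 × 1 × 8 = 24
  #5: 1 × 4 × 3 = 12
Modes with RPN ≥ 21: #1 (64), #2 (216), #4 (24) → 3.

3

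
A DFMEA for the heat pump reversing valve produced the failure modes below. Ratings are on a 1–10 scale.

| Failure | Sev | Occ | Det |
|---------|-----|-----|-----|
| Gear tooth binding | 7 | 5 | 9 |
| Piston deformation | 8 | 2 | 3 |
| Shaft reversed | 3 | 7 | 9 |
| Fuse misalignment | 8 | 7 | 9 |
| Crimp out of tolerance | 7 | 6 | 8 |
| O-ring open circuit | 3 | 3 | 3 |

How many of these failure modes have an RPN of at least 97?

4

RPN = Severity × Occurrence × Detection:
  Gear tooth binding: 7 × 5 × 9 = 315
  Piston deformation: 8 × 2 × 3 = 48
  Shaft reversed: 3 × 7 × 9 = 189
  Fuse misalignment: 8 × 7 × 9 = 504
  Crimp out of tolerance: 7 × 6 × 8 = 336
  O-ring open circuit: 3 × 3 × 3 = 27
Modes with RPN ≥ 97: Gear tooth binding (315), Shaft reversed (189), Fuse misalignment (504), Crimp out of tolerance (336) → 4.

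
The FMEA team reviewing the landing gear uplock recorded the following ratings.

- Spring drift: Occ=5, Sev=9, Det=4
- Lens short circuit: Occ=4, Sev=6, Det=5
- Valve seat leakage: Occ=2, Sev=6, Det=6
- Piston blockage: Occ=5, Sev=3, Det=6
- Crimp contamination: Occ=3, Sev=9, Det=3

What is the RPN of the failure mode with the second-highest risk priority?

120

RPN = Severity × Occurrence × Detection:
  Spring drift: 9 × 5 × 4 = 180
  Lens short circuit: 6 × 4 × 5 = 120
  Valve seat leakage: 6 × 2 × 6 = 72
  Piston blockage: 3 × 5 × 6 = 90
  Crimp contamination: 9 × 3 × 3 = 81
Sorted descending: 180, 120, 90, 81, 72.
The second-highest RPN is 120 (Lens short circuit).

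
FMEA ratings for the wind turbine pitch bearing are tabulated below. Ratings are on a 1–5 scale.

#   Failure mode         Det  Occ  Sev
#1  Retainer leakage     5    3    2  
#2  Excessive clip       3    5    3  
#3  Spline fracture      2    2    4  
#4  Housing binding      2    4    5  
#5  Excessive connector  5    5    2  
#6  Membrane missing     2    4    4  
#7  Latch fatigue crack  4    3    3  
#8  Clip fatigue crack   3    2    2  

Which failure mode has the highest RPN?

#5

RPN = Severity × Occurrence × Detection:
  #1: 2 × 3 × 5 = 30
  #2: 3 × 5 × 3 = 45
  #3: 4 × 2 × 2 = 16
  #4: 5 × 4 × 2 = 40
  #5: 2 × 5 × 5 = 50
  #6: 4 × 4 × 2 = 32
  #7: 3 × 3 × 4 = 36
  #8: 2 × 2 × 3 = 12
Highest RPN is 50 → #5.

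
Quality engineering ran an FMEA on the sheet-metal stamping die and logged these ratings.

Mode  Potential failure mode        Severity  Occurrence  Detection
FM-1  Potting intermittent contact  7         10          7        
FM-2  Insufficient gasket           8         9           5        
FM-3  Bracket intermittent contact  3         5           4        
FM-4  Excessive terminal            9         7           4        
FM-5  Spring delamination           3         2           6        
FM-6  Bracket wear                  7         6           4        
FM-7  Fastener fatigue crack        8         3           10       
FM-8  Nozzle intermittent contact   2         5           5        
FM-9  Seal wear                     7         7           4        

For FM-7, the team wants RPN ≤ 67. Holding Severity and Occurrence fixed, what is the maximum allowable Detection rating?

2

FM-7: S=8, O=3, D=10 → current RPN = 240.
Fixed product = 24. Need 24 × D ≤ 67, so D ≤ 67/24 = 2.79.
Maximum integer Detection rating = 2 (gives RPN 48; D=3 would give 72 > 67).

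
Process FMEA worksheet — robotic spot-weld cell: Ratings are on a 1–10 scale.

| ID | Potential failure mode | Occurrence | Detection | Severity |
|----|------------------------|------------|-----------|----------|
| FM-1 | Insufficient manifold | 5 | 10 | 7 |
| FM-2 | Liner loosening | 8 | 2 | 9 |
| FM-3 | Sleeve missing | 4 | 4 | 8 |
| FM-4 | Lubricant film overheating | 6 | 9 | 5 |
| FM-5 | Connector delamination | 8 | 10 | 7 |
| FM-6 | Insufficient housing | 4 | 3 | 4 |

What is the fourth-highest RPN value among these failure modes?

RPN = Severity × Occurrence × Detection:
  FM-1: 7 × 5 × 10 = 350
  FM-2: 9 × 8 × 2 = 144
  FM-3: 8 × 4 × 4 = 128
  FM-4: 5 × 6 × 9 = 270
  FM-5: 7 × 8 × 10 = 560
  FM-6: 4 × 4 × 3 = 48
Sorted descending: 560, 350, 270, 144, 128, 48.
The fourth-highest RPN is 144 (FM-2).

144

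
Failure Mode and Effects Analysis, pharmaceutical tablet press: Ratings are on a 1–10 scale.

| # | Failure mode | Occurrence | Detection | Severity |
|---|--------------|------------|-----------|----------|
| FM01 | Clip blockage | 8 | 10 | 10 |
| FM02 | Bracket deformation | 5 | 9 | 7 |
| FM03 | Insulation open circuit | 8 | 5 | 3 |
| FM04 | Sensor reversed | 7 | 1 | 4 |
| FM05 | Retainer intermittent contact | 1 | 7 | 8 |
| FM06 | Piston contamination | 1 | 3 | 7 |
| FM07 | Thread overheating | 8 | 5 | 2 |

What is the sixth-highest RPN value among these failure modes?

RPN = Severity × Occurrence × Detection:
  FM01: 10 × 8 × 10 = 800
  FM02: 7 × 5 × 9 = 315
  FM03: 3 × 8 × 5 = 120
  FM04: 4 × 7 × 1 = 28
  FM05: 8 × 1 × 7 = 56
  FM06: 7 × 1 × 3 = 21
  FM07: 2 × 8 × 5 = 80
Sorted descending: 800, 315, 120, 80, 56, 28, 21.
The sixth-highest RPN is 28 (FM04).

28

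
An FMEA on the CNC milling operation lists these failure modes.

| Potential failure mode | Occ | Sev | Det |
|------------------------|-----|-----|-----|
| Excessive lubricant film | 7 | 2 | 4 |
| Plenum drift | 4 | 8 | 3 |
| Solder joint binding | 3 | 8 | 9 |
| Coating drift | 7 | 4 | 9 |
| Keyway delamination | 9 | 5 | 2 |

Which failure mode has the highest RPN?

RPN = Severity × Occurrence × Detection:
  Excessive lubricant film: 2 × 7 × 4 = 56
  Plenum drift: 8 × 4 × 3 = 96
  Solder joint binding: 8 × 3 × 9 = 216
  Coating drift: 4 × 7 × 9 = 252
  Keyway delamination: 5 × 9 × 2 = 90
Highest RPN is 252 → Coating drift.

Coating drift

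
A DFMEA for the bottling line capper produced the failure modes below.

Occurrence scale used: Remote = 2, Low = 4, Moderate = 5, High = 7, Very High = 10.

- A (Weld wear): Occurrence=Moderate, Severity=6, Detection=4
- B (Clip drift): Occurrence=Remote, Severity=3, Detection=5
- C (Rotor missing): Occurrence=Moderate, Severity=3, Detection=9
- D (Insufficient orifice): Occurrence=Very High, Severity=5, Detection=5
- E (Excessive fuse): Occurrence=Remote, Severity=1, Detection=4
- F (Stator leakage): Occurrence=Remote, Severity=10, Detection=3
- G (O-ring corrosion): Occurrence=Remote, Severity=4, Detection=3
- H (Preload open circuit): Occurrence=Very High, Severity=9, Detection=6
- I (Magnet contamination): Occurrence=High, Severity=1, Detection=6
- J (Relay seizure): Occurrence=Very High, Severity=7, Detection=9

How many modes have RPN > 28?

RPN = Severity × Occurrence × Detection:
  A: 6 × 5 × 4 = 120
  B: 3 × 2 × 5 = 30
  C: 3 × 5 × 9 = 135
  D: 5 × 10 × 5 = 250
  E: 1 × 2 × 4 = 8
  F: 10 × 2 × 3 = 60
  G: 4 × 2 × 3 = 24
  H: 9 × 10 × 6 = 540
  I: 1 × 7 × 6 = 42
  J: 7 × 10 × 9 = 630
Modes with RPN > 28: A (120), B (30), C (135), D (250), F (60), H (540), I (42), J (630) → 8.

8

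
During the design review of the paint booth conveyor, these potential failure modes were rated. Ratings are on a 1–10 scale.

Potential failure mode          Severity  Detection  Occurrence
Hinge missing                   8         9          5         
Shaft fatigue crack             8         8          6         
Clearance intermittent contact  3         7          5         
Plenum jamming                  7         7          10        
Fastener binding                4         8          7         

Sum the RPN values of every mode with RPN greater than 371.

874

RPN = Severity × Occurrence × Detection:
  Hinge missing: 8 × 5 × 9 = 360
  Shaft fatigue crack: 8 × 6 × 8 = 384
  Clearance intermittent contact: 3 × 5 × 7 = 105
  Plenum jamming: 7 × 10 × 7 = 490
  Fastener binding: 4 × 7 × 8 = 224
RPN > 371: Shaft fatigue crack (384), Plenum jamming (490).
Sum: 384 + 490 = 874.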